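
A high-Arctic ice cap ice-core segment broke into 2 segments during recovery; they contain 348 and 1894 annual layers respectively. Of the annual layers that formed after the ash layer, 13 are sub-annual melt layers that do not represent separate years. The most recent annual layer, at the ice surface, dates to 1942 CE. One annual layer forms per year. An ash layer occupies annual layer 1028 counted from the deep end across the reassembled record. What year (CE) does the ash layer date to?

Total annual layers = 348 + 1894 = 2242.
The ash layer sits at annual layer 1028 from the deep end, so 2242 − 1028 = 1214 annual layers formed after it.
1214 − 13 false = 1201 true annual layers after the ash layer.
Counting back 1201 years from 1942 CE places the ash layer in 1942 − 1201 = 741 CE.

741 CE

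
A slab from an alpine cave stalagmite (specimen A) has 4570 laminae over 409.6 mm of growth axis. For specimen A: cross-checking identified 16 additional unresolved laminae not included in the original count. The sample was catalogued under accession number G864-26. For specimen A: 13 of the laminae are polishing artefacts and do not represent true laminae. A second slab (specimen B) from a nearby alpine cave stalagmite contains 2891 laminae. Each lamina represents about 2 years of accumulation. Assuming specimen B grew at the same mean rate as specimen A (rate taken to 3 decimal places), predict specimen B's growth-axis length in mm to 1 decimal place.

260.2 mm

Specimen A: after corrections the count is 4570 − 13 + 16 = 4573 laminae.
Specimen A: 4573 laminae at 2 years each span 4573 × 2 = 9146 years.
A: Extension rate ≈ 409.6 / 9146 = 0.045 mm per year.
Specimen B: multiplying by 2 years per lamina: 2891 × 2 = 5782 years. Length of B = 0.045 × 5782 = 260.2 mm.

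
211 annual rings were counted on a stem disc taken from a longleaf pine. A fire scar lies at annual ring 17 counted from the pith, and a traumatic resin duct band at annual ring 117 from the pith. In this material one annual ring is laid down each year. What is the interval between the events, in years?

100 yr

The two markers are separated by 117 − 17 = 100 annual rings.
One annual ring per year makes the interval 100 years.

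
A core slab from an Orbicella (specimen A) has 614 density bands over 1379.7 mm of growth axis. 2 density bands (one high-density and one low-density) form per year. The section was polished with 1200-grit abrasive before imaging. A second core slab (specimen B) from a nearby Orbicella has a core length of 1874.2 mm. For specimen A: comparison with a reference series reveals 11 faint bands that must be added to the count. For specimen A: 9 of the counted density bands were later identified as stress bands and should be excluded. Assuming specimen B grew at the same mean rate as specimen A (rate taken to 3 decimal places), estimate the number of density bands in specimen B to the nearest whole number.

837 density bands

Specimen A: adjusted count: 614 − 9 + 11 = 616 density bands.
Specimen A: dividing by 2 density bands per year: 616 / 2 = 308 years.
A: Extension rate ≈ 1379.7 / 308 = 4.480 mm/year.
Specimen B: 1874.2 mm / 4.480 mm per year = 418.35 years; at 2 density bands per year that is 418.35 × 2 ≈ 837 density bands.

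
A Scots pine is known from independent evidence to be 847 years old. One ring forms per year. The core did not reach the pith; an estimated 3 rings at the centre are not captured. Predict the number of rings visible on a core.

One ring per year gives 847 rings over 847 years.
847 − 3 missed = 844 rings expected in the prepared section.

844 rings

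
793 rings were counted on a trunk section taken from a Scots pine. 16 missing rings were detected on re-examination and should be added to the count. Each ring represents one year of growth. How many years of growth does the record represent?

809 years

Adjusted count: 793 + 16 = 809 rings.
One ring per year makes the duration 809 years.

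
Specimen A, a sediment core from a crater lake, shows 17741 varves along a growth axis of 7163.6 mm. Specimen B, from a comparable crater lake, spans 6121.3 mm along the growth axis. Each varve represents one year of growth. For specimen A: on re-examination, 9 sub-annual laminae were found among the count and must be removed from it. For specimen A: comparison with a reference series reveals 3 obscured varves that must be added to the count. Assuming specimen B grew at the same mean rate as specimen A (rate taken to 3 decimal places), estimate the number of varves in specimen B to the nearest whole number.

15152 varves

Specimen A: correcting the raw count gives 17741 − 9 + 3 = 17735 true varves.
A: 7163.6 mm over 17735 years gives 7163.6 / 17735 ≈ 0.404 mm per year.
Specimen B: 6121.3 mm / 0.404 mm per year = 15151.73 years ≈ 15152 varves.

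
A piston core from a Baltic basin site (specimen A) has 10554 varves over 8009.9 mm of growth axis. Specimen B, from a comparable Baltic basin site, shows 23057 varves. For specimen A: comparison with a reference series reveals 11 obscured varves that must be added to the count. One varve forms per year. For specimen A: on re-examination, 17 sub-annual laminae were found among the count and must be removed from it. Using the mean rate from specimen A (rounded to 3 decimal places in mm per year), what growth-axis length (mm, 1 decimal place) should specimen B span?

Specimen A: adjusted count: 10554 − 17 + 11 = 10548 varves.
A: Mean rate = 8009.9 mm / 10548 years ≈ 0.759 mm/year.
Length of B = 0.759 × 23057 = 17500.3 mm.

17500.3 mm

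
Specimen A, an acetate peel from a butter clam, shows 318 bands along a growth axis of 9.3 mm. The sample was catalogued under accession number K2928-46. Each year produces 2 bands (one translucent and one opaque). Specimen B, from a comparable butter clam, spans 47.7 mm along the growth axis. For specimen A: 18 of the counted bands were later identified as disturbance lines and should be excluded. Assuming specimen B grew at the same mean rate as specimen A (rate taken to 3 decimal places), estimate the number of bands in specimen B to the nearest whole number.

Specimen A: true band count = 318 − 18 = 300.
Specimen A: with 2 bands per year, 300 / 2 = 150 years.
A: Mean rate = 9.3 mm / 150 years ≈ 0.062 mm/yr.
For B, 47.7 / 0.062 = 769.35 years; at 2 bands per year that is 769.35 × 2 ≈ 1539 bands.

1539 bands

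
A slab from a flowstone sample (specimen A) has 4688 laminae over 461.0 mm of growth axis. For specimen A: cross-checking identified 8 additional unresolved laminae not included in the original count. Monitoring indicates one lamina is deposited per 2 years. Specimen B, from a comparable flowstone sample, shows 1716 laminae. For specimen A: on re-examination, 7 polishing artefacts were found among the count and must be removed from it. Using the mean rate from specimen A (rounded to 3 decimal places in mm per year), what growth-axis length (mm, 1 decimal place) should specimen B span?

168.2 mm

Specimen A: after corrections the count is 4688 − 7 + 8 = 4689 laminae.
Specimen A: at 2 years per lamina, 4689 × 2 = 9378 years.
A: 461.0 mm over 9378 years gives 461.0 / 9378 ≈ 0.049 mm/yr.
Specimen B: at 2 years per lamina, 1716 × 2 = 3432 years. B's length ≈ 0.049 × 3432 = 168.2 mm.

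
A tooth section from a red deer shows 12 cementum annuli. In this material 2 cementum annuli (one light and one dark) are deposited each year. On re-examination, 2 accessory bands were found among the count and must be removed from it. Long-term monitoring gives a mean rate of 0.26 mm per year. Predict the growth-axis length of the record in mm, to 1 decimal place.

Correcting the raw count gives 12 − 2 = 10 true cementum annuli.
10 cementum annuli at 2 per year is 10 / 2 = 5 years.
Length ≈ 0.26 × 5 = 1.3 mm.

1.3 mm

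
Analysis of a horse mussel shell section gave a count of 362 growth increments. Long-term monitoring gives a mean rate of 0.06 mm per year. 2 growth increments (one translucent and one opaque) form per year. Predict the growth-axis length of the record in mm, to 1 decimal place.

Dividing by 2 growth increments per year: 362 / 2 = 181 years.
181 years at 0.06 mm/year gives 0.06 × 181 = 10.9 mm.

10.9 mm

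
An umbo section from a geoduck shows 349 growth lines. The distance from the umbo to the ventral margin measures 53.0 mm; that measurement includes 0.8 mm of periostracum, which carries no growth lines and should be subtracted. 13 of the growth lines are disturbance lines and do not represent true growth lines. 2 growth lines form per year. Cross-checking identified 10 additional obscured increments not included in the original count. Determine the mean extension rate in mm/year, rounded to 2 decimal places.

0.30 mm/year

After corrections the count is 349 − 13 + 10 = 346 growth lines.
With 2 growth lines per year, 346 / 2 = 173 years.
The growth record spans 53.0 − 0.8 = 52.2 mm.
Extension rate ≈ 52.2 / 173 = 0.30 mm/year.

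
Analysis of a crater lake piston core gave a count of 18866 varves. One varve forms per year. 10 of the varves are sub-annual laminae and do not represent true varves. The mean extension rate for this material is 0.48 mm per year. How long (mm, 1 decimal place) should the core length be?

9050.9 mm

Adjusted count: 18866 − 10 = 18856 varves.
Predicted length = 0.48 mm/year × 18856 years = 9050.9 mm.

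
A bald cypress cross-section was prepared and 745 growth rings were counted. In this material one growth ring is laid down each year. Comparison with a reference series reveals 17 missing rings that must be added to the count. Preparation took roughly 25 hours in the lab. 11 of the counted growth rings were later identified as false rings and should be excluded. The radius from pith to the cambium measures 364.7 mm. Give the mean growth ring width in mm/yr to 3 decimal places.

After corrections the count is 745 − 11 + 17 = 751 growth rings.
364.7 mm over 751 years gives 364.7 / 751 ≈ 0.486 mm/yr.

0.486 mm/yr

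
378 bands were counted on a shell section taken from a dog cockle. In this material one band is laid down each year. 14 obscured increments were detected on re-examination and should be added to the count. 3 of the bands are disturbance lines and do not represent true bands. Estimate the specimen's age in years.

389 years

Adjusted count: 378 − 3 + 14 = 389 bands.
One band per year makes the duration 389 years.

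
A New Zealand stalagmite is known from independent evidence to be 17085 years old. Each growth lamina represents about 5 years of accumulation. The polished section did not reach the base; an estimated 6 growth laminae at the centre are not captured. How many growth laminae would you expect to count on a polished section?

One growth lamina every 5 years means 17085 / 5 = 3417 growth laminae.
Subtracting the 6 growth laminae not captured gives 3417 − 6 = 3411 growth laminae in the record.

3411 growth laminae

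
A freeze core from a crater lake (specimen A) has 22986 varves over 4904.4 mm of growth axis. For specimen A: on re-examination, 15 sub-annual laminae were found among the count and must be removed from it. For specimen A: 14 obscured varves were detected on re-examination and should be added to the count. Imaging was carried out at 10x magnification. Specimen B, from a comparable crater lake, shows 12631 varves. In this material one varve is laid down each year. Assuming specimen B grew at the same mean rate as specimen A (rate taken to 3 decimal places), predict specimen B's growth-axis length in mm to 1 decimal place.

Specimen A: correcting the raw count gives 22986 − 15 + 14 = 22985 true varves.
A: Extension rate ≈ 4904.4 / 22985 = 0.213 mm/yr.
B's length ≈ 0.213 × 12631 = 2690.4 mm.

2690.4 mm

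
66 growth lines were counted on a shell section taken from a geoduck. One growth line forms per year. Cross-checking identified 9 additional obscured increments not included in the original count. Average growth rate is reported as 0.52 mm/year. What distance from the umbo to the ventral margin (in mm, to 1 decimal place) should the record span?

39.0 mm

Adjusted count: 66 + 9 = 75 growth lines.
Predicted length = 0.52 mm/year × 75 years = 39.0 mm.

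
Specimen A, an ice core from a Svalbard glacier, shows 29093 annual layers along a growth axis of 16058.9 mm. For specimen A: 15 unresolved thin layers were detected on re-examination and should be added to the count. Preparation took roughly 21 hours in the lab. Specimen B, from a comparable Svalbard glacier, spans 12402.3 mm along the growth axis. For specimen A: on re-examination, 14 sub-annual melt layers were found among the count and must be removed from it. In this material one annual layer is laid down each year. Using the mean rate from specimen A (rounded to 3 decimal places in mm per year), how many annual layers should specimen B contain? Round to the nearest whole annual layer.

22468 annual layers

Specimen A: true annual layer count = 29093 − 14 + 15 = 29094.
A: Extension rate ≈ 16058.9 / 29094 = 0.552 mm/yr.
Specimen B: 12402.3 mm / 0.552 mm per year = 22467.93 years ≈ 22468 annual layers.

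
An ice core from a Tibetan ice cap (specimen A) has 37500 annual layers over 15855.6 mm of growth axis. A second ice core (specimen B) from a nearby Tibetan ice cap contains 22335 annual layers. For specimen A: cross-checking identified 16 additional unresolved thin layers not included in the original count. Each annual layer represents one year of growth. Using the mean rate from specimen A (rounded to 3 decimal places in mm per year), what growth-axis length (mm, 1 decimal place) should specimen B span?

9447.7 mm

Specimen A: true annual layer count = 37500 + 16 = 37516.
A: Extension rate ≈ 15855.6 / 37516 = 0.423 mm per year.
For B, 0.423 mm/year × 22335 years = 9447.7 mm.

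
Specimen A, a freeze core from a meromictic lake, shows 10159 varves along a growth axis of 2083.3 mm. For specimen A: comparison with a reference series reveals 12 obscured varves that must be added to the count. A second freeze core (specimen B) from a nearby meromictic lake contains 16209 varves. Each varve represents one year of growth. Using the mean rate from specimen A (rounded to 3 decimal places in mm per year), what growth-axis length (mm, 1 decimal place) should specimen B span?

Specimen A: true varve count = 10159 + 12 = 10171.
A: Extension rate ≈ 2083.3 / 10171 = 0.205 mm/year.
For B, 0.205 mm/year × 16209 years = 3322.8 mm.

3322.8 mm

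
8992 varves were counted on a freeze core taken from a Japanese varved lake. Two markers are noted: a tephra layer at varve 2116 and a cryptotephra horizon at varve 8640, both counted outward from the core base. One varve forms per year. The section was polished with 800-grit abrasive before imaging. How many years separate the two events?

8640 − 2116 = 6524 varves lie between the two events.
One varve per year makes the interval 6524 years.

6524 years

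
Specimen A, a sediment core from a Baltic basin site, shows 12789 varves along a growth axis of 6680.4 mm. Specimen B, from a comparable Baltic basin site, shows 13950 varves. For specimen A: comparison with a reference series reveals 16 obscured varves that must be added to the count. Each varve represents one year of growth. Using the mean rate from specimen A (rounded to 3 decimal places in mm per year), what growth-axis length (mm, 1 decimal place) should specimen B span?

Specimen A: correcting the raw count gives 12789 + 16 = 12805 true varves.
A: Extension rate ≈ 6680.4 / 12805 = 0.522 mm/year.
Length of B = 0.522 × 13950 = 7281.9 mm.

7281.9 mm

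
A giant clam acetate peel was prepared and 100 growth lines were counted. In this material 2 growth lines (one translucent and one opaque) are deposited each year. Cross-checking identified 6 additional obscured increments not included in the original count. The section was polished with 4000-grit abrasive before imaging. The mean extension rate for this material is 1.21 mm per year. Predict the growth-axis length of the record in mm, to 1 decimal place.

64.1 mm

True growth line count = 100 + 6 = 106.
With 2 growth lines per year, 106 / 2 = 53 years.
Predicted length = 1.21 mm/year × 53 years = 64.1 mm.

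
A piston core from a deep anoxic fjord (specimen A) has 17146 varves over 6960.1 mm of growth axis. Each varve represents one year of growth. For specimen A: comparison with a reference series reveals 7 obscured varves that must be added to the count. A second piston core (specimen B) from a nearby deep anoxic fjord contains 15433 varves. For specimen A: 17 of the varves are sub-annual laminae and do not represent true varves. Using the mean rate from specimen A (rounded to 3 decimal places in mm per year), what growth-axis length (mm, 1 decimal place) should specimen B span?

Specimen A: after corrections the count is 17146 − 17 + 7 = 17136 varves.
A: Extension rate ≈ 6960.1 / 17136 = 0.406 mm per year.
For B, 0.406 mm/year × 15433 years = 6265.8 mm.

6265.8 mm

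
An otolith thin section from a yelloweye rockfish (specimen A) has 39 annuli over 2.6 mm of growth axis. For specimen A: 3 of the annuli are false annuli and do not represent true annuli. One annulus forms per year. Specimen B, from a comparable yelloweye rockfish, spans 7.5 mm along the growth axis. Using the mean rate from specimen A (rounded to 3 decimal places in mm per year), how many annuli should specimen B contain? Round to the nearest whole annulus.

104 annuli

Specimen A: adjusted count: 39 − 3 = 36 annuli.
A: 2.6 mm over 36 years gives 2.6 / 36 ≈ 0.072 mm per year.
For B, 7.5 / 0.072 = 104.17 years ≈ 104 annuli.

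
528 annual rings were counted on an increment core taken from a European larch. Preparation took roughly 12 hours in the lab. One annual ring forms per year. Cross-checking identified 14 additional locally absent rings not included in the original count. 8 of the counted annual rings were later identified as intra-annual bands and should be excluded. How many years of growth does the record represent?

534 yr

Correcting the raw count gives 528 − 8 + 14 = 534 true annual rings.
With a one-to-one annual ring periodicity this is 534 years.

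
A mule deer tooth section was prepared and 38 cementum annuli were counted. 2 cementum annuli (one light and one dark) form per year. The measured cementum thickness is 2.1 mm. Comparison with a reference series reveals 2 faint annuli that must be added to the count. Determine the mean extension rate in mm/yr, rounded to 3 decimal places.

True cementum annulus count = 38 + 2 = 40.
With 2 cementum annuli per year, 40 / 2 = 20 years.
Mean rate = 2.1 mm / 20 years ≈ 0.105 mm/yr.

0.105 mm/yr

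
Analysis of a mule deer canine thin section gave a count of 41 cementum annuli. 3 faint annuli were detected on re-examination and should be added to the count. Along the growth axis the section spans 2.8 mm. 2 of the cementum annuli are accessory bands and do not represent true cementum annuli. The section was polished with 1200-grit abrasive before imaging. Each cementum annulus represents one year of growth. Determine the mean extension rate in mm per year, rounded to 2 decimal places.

0.07 mm per year

Correcting the raw count gives 41 − 2 + 3 = 42 true cementum annuli.
Mean rate = 2.8 mm / 42 years ≈ 0.07 mm per year.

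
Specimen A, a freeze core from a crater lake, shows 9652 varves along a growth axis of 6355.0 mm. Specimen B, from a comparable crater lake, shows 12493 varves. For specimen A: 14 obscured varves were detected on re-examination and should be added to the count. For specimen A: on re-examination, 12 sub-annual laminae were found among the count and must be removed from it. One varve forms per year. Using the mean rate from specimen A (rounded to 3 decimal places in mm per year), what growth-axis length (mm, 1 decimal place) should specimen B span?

Specimen A: correcting the raw count gives 9652 − 12 + 14 = 9654 true varves.
A: 6355.0 mm over 9654 years gives 6355.0 / 9654 ≈ 0.658 mm per year.
B's length ≈ 0.658 × 12493 = 8220.4 mm.

8220.4 mm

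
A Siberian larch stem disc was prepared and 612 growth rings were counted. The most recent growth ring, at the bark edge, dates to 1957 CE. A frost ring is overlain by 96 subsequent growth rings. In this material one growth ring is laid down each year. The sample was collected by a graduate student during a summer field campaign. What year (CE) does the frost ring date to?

1861 CE

96 growth rings post-date the frost ring.
The growth ring at the bark edge is 1957 CE, so the frost ring dates to 1957 − 96 = 1861 CE.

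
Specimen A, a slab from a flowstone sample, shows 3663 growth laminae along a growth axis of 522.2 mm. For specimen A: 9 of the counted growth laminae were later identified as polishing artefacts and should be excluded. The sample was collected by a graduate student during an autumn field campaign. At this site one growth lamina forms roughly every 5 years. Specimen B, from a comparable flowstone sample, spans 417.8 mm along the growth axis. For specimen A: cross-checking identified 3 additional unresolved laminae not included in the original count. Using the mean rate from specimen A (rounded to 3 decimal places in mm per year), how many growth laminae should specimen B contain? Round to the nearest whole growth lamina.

2881 growth laminae

Specimen A: true growth lamina count = 3663 − 9 + 3 = 3657.
Specimen A: at 5 years per growth lamina, 3657 × 5 = 18285 years.
A: 522.2 mm over 18285 years gives 522.2 / 18285 ≈ 0.029 mm/yr.
Specimen B: 417.8 mm / 0.029 mm per year = 14406.90 years; at 5 years per growth lamina that is 14406.90 / 5 ≈ 2881 growth laminae.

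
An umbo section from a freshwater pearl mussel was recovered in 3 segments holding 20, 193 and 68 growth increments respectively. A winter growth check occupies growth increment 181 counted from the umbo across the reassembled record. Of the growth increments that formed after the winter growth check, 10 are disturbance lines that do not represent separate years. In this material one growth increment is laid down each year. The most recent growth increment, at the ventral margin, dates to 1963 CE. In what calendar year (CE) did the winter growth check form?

Total growth increments = 20 + 193 + 68 = 281.
Between growth increment 181 and the ventral margin there are 281 − 181 = 100 growth increments.
100 − 10 false = 90 true growth increments after the winter growth check.
Counting back 90 years from 1963 CE places the winter growth check in 1963 − 90 = 1873 CE.

1873 CE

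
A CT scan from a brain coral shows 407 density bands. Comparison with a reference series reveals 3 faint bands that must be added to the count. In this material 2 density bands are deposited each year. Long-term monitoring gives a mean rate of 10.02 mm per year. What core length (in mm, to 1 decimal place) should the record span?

2054.1 mm

After corrections the count is 407 + 3 = 410 density bands.
410 density bands at 2 per year is 410 / 2 = 205 years.
205 years at 10.02 mm/year gives 10.02 × 205 = 2054.1 mm.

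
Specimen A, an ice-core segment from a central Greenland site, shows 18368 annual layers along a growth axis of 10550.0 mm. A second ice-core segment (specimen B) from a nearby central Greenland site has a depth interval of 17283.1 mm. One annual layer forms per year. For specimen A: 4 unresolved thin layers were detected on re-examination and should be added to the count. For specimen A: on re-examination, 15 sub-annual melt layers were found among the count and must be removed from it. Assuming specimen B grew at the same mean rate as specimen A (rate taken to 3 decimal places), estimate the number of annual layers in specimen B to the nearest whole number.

Specimen A: after corrections the count is 18368 − 15 + 4 = 18357 annual layers.
A: Mean rate = 10550.0 mm / 18357 years ≈ 0.575 mm/yr.
Specimen B: 17283.1 mm / 0.575 mm per year = 30057.57 years ≈ 30058 annual layers.

30058 annual layers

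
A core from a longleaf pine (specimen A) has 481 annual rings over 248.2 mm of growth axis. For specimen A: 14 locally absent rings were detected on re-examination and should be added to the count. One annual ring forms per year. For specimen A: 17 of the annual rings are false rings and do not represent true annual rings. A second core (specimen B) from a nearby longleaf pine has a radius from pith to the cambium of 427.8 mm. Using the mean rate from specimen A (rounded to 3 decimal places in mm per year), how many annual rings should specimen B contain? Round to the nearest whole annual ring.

Specimen A: correcting the raw count gives 481 − 17 + 14 = 478 true annual rings.
A: Extension rate ≈ 248.2 / 478 = 0.519 mm/yr.
For B, 427.8 / 0.519 = 824.28 years ≈ 824 annual rings.

824 annual rings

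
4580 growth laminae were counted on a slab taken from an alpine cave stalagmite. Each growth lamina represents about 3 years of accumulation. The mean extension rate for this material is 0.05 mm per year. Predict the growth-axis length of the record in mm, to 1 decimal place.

687.0 mm

At 3 years per growth lamina, 4580 × 3 = 13740 years.
13740 years at 0.05 mm/year gives 0.05 × 13740 = 687.0 mm.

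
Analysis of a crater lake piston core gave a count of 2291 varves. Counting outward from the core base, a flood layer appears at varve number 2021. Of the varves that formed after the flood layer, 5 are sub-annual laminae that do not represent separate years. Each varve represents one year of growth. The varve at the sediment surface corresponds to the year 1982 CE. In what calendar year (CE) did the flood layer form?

Between varve 2021 and the sediment surface there are 2291 − 2021 = 270 varves.
Excluding 5 false varves: 270 − 5 = 265.
Counting back 265 years from 1982 CE places the flood layer in 1982 − 265 = 1717 CE.

1717 CE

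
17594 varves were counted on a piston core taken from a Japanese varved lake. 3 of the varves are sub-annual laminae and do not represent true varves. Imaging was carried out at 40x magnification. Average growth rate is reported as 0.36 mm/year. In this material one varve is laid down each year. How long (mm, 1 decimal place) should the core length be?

6332.8 mm

Correcting the raw count gives 17594 − 3 = 17591 true varves.
17591 years at 0.36 mm/year gives 0.36 × 17591 = 6332.8 mm.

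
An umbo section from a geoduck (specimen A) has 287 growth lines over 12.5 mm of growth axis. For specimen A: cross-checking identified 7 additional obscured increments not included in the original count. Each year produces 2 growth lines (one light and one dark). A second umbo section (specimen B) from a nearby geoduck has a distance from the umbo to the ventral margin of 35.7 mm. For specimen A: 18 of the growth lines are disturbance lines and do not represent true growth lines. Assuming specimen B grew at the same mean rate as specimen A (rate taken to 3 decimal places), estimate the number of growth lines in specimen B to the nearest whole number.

Specimen A: after corrections the count is 287 − 18 + 7 = 276 growth lines.
Specimen A: with 2 growth lines per year, 276 / 2 = 138 years.
A: 12.5 mm over 138 years gives 12.5 / 138 ≈ 0.091 mm/year.
For B, 35.7 / 0.091 = 392.31 years; at 2 growth lines per year that is 392.31 × 2 ≈ 785 growth lines.

785 growth lines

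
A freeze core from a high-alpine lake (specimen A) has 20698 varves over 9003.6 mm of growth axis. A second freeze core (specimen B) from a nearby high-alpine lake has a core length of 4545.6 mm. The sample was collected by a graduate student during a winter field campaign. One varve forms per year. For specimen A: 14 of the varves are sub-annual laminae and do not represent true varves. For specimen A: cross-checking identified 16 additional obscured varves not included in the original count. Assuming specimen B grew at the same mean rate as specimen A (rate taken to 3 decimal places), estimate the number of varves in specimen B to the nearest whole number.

Specimen A: adjusted count: 20698 − 14 + 16 = 20700 varves.
A: 9003.6 mm over 20700 years gives 9003.6 / 20700 ≈ 0.435 mm per year.
For B, 4545.6 / 0.435 = 10449.66 years ≈ 10450 varves.

10450 varves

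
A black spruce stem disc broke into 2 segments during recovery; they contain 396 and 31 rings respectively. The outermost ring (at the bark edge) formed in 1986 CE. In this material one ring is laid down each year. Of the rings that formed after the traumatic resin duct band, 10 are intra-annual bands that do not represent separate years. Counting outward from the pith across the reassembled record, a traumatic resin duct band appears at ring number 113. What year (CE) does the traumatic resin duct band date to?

1682 CE

Total rings = 396 + 31 = 427.
The traumatic resin duct band sits at ring 113 from the pith, so 427 − 113 = 314 rings formed after it.
Removing the 10 false rings leaves 314 − 10 = 304 true rings beyond the traumatic resin duct band.
The ring at the bark edge is 1986 CE, so the traumatic resin duct band dates to 1986 − 304 = 1682 CE.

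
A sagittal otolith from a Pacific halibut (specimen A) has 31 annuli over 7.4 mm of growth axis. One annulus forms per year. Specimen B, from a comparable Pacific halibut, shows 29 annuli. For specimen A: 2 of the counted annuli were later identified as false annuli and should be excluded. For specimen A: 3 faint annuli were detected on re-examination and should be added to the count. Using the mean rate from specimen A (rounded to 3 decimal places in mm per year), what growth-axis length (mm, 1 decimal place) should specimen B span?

6.7 mm

Specimen A: true annulus count = 31 − 2 + 3 = 32.
A: 7.4 mm over 32 years gives 7.4 / 32 ≈ 0.231 mm/yr.
For B, 0.231 mm/year × 29 years = 6.7 mm.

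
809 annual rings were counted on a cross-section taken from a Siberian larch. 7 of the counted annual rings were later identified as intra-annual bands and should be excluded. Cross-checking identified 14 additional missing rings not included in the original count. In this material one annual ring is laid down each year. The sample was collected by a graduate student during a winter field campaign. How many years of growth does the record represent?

816 years

Correcting the raw count gives 809 − 7 + 14 = 816 true annual rings.
At one annual ring per year, that is 816 years.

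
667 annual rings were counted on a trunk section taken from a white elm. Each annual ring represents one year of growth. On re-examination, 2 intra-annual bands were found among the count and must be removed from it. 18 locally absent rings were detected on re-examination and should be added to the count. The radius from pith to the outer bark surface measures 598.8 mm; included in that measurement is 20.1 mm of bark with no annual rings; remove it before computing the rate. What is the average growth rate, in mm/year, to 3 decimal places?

0.847 mm/year

True annual ring count = 667 − 2 + 18 = 683.
Removing the 20.1 mm offcut leaves 598.8 − 20.1 = 578.7 mm.
Mean rate = 578.7 mm / 683 years ≈ 0.847 mm/year.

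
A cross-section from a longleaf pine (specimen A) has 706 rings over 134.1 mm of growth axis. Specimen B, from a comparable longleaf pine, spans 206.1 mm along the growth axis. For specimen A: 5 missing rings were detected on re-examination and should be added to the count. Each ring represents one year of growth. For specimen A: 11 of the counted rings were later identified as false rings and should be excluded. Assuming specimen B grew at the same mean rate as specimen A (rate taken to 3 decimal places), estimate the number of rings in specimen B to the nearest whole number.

Specimen A: correcting the raw count gives 706 − 11 + 5 = 700 true rings.
A: Extension rate ≈ 134.1 / 700 = 0.192 mm/yr.
For B, 206.1 / 0.192 = 1073.44 years ≈ 1073 rings.

1073 rings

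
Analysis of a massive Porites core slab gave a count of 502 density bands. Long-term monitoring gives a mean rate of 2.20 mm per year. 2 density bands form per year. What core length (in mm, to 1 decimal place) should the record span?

552.2 mm

502 density bands at 2 per year is 502 / 2 = 251 years.
251 years at 2.20 mm/year gives 2.20 × 251 = 552.2 mm.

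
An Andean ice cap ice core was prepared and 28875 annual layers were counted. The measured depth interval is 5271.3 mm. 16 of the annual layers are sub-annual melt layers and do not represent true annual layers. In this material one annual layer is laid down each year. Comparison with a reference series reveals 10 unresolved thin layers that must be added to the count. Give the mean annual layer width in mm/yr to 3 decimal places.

0.183 mm/yr

Correcting the raw count gives 28875 − 16 + 10 = 28869 true annual layers.
Extension rate ≈ 5271.3 / 28869 = 0.183 mm/yr.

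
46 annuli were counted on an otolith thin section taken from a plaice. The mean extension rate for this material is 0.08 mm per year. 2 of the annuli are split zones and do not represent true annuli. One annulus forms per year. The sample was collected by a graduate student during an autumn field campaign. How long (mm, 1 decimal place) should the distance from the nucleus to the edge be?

Correcting the raw count gives 46 − 2 = 44 true annuli.
Predicted length = 0.08 mm/year × 44 years = 3.5 mm.

3.5 mm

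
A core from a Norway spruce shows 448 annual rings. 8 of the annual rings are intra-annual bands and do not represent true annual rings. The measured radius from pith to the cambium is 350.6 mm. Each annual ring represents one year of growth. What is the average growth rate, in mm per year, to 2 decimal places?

After corrections the count is 448 − 8 = 440 annual rings.
350.6 mm over 440 years gives 350.6 / 440 ≈ 0.80 mm per year.

0.80 mm per year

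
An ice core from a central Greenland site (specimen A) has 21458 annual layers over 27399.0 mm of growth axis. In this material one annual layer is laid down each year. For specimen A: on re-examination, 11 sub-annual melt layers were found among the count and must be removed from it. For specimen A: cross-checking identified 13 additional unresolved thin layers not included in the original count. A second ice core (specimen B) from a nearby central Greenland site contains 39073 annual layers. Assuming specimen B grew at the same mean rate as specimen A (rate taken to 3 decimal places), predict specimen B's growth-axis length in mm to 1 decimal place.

49896.2 mm

Specimen A: after corrections the count is 21458 − 11 + 13 = 21460 annual layers.
A: 27399.0 mm over 21460 years gives 27399.0 / 21460 ≈ 1.277 mm/yr.
B's length ≈ 1.277 × 39073 = 49896.2 mm.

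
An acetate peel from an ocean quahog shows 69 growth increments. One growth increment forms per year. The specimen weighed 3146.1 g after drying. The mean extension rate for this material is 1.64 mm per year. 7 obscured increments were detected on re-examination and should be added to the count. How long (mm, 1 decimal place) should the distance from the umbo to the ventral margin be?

124.6 mm

Correcting the raw count gives 69 + 7 = 76 true growth increments.
Length ≈ 1.64 × 76 = 124.6 mm.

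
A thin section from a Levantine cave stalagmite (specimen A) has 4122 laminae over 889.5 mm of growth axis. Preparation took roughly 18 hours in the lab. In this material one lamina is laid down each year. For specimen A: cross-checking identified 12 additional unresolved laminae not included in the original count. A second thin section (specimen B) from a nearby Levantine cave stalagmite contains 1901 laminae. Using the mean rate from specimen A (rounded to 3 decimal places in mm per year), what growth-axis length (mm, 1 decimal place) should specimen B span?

408.7 mm

Specimen A: correcting the raw count gives 4122 + 12 = 4134 true laminae.
A: Extension rate ≈ 889.5 / 4134 = 0.215 mm/yr.
B's length ≈ 0.215 × 1901 = 408.7 mm.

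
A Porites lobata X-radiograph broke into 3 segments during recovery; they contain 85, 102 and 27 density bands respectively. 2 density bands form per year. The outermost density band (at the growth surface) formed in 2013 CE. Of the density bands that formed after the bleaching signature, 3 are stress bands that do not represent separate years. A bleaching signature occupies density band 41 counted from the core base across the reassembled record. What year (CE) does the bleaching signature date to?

Total density bands = 85 + 102 + 27 = 214.
Between density band 41 and the growth surface there are 214 − 41 = 173 density bands.
Excluding 3 false density bands: 173 − 3 = 170.
Dividing by 2 density bands per year: 170 / 2 = 85 years.
The density band at the growth surface is 2013 CE, so the bleaching signature dates to 2013 − 85 = 1928 CE.

1928 CE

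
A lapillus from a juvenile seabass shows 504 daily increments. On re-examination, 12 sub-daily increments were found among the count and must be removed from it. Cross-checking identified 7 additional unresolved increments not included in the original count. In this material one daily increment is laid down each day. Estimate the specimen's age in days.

Correcting the raw count gives 504 − 12 + 7 = 499 true daily increments.
One daily increment per day makes the duration 499 days.

499 d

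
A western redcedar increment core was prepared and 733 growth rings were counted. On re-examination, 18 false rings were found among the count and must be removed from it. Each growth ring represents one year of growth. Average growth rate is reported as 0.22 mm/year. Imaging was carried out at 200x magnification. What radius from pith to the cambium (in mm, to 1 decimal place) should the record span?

Correcting the raw count gives 733 − 18 = 715 true growth rings.
Length ≈ 0.22 × 715 = 157.3 mm.

157.3 mm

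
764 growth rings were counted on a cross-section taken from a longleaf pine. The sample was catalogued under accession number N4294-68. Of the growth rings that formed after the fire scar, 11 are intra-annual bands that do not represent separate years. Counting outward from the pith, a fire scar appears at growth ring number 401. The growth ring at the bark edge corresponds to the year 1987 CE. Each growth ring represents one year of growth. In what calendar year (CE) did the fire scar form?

1635 CE

Between growth ring 401 and the bark edge there are 764 − 401 = 363 growth rings.
363 − 11 false = 352 true growth rings after the fire scar.
Counting back 352 years from 1987 CE places the fire scar in 1987 − 352 = 1635 CE.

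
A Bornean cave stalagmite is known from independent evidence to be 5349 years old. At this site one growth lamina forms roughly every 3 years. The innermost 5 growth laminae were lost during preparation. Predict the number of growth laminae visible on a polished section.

1778 growth laminae

One growth lamina every 3 years means 5349 / 3 = 1783 growth laminae.
1783 − 5 missed = 1778 growth laminae expected in the prepared section.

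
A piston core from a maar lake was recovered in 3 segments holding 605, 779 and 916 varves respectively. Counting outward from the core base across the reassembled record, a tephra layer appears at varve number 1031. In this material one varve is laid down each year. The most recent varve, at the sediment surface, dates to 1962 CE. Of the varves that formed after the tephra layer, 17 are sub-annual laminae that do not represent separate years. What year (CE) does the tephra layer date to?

710 CE

Total varves = 605 + 779 + 916 = 2300.
The tephra layer sits at varve 1031 from the core base, so 2300 − 1031 = 1269 varves formed after it.
Removing the 17 false varves leaves 1269 − 17 = 1252 true varves beyond the tephra layer.
Counting back 1252 years from 1962 CE places the tephra layer in 1962 − 1252 = 710 CE.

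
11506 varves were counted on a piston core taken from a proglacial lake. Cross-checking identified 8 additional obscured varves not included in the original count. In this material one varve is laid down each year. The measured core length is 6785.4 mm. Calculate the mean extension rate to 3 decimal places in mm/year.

0.589 mm/year

Adjusted count: 11506 + 8 = 11514 varves.
Extension rate ≈ 6785.4 / 11514 = 0.589 mm/year.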